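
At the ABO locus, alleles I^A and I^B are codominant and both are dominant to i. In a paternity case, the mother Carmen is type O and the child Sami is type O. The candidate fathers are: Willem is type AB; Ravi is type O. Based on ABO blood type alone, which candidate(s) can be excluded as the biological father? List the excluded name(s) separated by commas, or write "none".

Willem

A candidate is excluded only if no genotype consistent with his phenotype could produce a type O child with a type O mother.
Willem (type AB): no genotype consistent with that phenotype can produce a type-O child with a type-O mother.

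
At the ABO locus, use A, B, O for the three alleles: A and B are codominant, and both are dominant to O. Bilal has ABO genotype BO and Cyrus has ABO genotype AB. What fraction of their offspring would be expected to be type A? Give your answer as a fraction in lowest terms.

ABO cross BO × AB → offspring phenotypes: 1/4 A, 1/2 B, 1/4 AB.
So P(type A) = 1/4.

1/4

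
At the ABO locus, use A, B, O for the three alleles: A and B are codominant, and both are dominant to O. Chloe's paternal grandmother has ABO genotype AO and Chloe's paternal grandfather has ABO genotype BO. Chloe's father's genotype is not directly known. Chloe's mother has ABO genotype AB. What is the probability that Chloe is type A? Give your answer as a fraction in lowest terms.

Chloe's father's ABO genotype from AO × BO: 1/4 AB, 1/4 AO, 1/4 BO, 1/4 OO.
Crossing each possibility with the mother AB and summing P(type A): 1/4·1/4 + 1/4·1/2 + 1/4·1/4 + 1/4·1/2 = 3/8.

3/8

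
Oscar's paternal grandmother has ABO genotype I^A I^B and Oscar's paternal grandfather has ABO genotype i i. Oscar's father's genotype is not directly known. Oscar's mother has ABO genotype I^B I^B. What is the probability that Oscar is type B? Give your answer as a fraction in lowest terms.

3/4

Oscar's father's ABO genotype from I^A I^B × i i: 1/2 I^A i, 1/2 I^B i.
Crossing each possibility with the mother I^B I^B and summing P(type B): 1/2·1/2 + 1/2·1 = 3/4.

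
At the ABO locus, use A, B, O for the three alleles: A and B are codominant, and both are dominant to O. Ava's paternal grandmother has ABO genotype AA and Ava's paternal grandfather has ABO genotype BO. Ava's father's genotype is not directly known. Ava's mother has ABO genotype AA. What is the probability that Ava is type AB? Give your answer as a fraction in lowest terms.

Ava's father's ABO genotype from AA × BO: 1/2 AB, 1/2 AO.
Crossing each possibility with the mother AA and summing P(type AB): 1/2·1/2 + 1/2·0 = 1/4.

1/4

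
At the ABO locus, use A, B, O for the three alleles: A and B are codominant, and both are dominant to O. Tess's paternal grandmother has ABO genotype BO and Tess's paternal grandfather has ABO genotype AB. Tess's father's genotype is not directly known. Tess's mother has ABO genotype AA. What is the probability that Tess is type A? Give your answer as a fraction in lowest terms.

1/2

Tess's father's ABO genotype from BO × AB: 1/4 AB, 1/4 AO, 1/4 BB, 1/4 BO.
Crossing each possibility with the mother AA and summing P(type A): 1/4·1/2 + 1/4·1 + 1/4·0 + 1/4·1/2 = 1/2.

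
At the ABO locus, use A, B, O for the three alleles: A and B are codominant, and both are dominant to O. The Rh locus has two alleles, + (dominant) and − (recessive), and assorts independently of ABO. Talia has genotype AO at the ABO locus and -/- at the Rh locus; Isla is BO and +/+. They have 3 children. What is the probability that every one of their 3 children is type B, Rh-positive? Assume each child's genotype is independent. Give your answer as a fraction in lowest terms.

ABO cross AO × BO → 1/4 O, 1/4 A, 1/4 B, 1/4 AB.
Rh cross -/- × +/+ → 1 Rh+; so P(type B, Rh-positive) = 1/4 × 1 = 1/4 per child.
All 3 independent: (1/4)^3 = 1/64.

1/64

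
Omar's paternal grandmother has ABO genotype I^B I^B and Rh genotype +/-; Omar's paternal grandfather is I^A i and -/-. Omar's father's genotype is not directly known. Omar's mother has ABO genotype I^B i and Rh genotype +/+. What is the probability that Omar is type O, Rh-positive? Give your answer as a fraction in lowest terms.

1/8

Omar's father's ABO genotype from I^B I^B × I^A i: 1/2 I^A I^B, 1/2 I^B i.
Crossing each possibility with the mother I^B i and summing P(type O): 1/2·0 + 1/2·1/4 = 1/8.
Similarly for Rh via the father's Rh distribution: P(Rh+) = 1.
Independent loci: 1/8 × 1 = 1/8.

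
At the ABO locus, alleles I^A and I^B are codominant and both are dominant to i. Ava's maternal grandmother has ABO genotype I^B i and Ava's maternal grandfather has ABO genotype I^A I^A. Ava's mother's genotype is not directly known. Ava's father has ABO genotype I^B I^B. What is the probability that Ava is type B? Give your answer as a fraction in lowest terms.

1/2

Ava's mother's ABO genotype from I^B i × I^A I^A: 1/2 I^A I^B, 1/2 I^A i.
Crossing each possibility with the father I^B I^B and summing P(type B): 1/2·1/2 + 1/2·1/2 = 1/2.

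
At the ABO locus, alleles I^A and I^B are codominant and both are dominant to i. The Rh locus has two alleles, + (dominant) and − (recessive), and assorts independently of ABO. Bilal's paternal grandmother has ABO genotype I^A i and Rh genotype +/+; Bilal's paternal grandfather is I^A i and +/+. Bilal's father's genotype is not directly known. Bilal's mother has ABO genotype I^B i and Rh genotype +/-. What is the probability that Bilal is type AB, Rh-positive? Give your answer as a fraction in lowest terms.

1/4

Bilal's father's ABO genotype from I^A i × I^A i: 1/4 I^A I^A, 1/2 I^A i, 1/4 i i.
Crossing each possibility with the mother I^B i and summing P(type AB): 1/4·1/2 + 1/2·1/4 + 1/4·0 = 1/4.
Similarly for Rh via the father's Rh distribution: P(Rh+) = 1.
Independent loci: 1/4 × 1 = 1/4.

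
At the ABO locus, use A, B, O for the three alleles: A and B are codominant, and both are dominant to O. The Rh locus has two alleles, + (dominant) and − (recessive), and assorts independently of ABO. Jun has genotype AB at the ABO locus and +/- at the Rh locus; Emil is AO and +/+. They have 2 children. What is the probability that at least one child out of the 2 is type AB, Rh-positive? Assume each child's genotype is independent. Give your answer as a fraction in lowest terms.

7/16

ABO cross AB × AO → 1/2 A, 1/4 B, 1/4 AB.
Rh cross +/- × +/+ → 1 Rh+; so P(type AB, Rh-positive) = 1/4 × 1 = 1/4 per child.
P(none) = (3/4)^2 = 9/16; P(at least one) = 1 − 9/16 = 7/16.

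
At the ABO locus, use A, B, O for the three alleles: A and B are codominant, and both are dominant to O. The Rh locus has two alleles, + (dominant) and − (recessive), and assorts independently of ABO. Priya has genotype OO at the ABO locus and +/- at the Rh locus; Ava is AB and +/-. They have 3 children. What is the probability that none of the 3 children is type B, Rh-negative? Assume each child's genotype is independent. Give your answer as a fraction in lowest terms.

ABO cross OO × AB → 1/2 A, 1/2 B.
Rh cross +/- × +/- → 3/4 Rh+, 1/4 Rh-; so P(type B, Rh-negative) = 1/2 × 1/4 = 1/8 per child.
P(not type B, Rh-negative) = 7/8 for one child; (7/8)^3 = 343/512.

343/512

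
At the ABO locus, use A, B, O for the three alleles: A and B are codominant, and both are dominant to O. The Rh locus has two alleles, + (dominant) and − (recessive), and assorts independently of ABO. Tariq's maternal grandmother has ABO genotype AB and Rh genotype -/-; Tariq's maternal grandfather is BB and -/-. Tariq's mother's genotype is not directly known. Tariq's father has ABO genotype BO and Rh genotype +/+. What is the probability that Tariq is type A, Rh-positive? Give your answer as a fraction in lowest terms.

1/8

Tariq's mother's ABO genotype from AB × BB: 1/2 AB, 1/2 BB.
Crossing each possibility with the father BO and summing P(type A): 1/2·1/4 + 1/2·0 = 1/8.
Similarly for Rh via the mother's Rh distribution: P(Rh+) = 1.
Independent loci: 1/8 × 1 = 1/8.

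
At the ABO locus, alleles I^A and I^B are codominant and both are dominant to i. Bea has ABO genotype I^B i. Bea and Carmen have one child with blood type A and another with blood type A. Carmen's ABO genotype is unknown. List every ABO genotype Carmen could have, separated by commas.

I^A I^A, I^A I^B, I^A i

For each candidate genotype of Carmen, check whether crossing it with I^B i can produce every observed child phenotype.
  I^A I^A → possible child types {A, AB} ✓
  I^A I^B → possible child types {A, B, AB} ✓
  I^A i → possible child types {O, A, B, AB} ✓
  I^B I^B → possible child types {B} ✗
  I^B i → possible child types {O, B} ✗
  i i → possible child types {O, B} ✗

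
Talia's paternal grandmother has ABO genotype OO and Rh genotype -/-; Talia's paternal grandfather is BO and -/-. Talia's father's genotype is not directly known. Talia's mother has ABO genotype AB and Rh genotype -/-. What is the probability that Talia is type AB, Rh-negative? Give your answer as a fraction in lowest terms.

Talia's father's ABO genotype from OO × BO: 1/2 BO, 1/2 OO.
Crossing each possibility with the mother AB and summing P(type AB): 1/2·1/4 + 1/2·0 = 1/8.
Similarly for Rh via the father's Rh distribution: P(Rh-) = 1.
Independent loci: 1/8 × 1 = 1/8.

1/8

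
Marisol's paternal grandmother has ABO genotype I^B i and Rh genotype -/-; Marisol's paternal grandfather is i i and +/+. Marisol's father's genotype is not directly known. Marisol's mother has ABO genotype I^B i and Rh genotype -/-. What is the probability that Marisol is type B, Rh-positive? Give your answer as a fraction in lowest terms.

5/16

Marisol's father's ABO genotype from I^B i × i i: 1/2 I^B i, 1/2 i i.
Crossing each possibility with the mother I^B i and summing P(type B): 1/2·3/4 + 1/2·1/2 = 5/8.
Similarly for Rh via the father's Rh distribution: P(Rh+) = 1/2.
Independent loci: 5/8 × 1/2 = 5/16.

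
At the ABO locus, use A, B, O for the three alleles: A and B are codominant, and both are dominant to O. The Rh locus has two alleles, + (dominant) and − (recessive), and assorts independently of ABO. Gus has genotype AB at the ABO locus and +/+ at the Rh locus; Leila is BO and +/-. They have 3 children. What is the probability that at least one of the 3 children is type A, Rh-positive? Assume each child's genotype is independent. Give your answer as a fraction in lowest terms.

37/64

ABO cross AB × BO → 1/4 A, 1/2 B, 1/4 AB.
Rh cross +/+ × +/- → 1 Rh+; so P(type A, Rh-positive) = 1/4 × 1 = 1/4 per child.
P(none) = (3/4)^3 = 27/64; P(at least one) = 1 − 27/64 = 37/64.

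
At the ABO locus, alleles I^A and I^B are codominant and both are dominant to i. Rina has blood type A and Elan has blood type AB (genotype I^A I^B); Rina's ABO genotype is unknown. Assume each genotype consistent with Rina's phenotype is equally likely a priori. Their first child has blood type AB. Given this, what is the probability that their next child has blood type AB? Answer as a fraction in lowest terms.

5/12

Possible genotypes: Rina ∈ {I^A I^A, I^A i}; Elan ∈ {I^A I^B}.
Weight each parental genotype pair by prior × P(type-AB child):
  I^A I^A × I^A I^B: posterior weight 2/3; P(next child type AB) = 1/2.
  I^A i × I^A I^B: posterior weight 1/3; P(next child type AB) = 1/4.
Weighted sum = 5/12.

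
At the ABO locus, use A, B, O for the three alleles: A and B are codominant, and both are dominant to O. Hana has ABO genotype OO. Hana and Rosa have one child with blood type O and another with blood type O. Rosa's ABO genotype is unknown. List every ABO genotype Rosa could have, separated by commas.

For each candidate genotype of Rosa, check whether crossing it with OO can produce every observed child phenotype.
  AA → possible child types {A} ✗
  AB → possible child types {A, B} ✗
  AO → possible child types {O, A} ✓
  BB → possible child types {B} ✗
  BO → possible child types {O, B} ✓
  OO → possible child types {O} ✓

AO, BO, OO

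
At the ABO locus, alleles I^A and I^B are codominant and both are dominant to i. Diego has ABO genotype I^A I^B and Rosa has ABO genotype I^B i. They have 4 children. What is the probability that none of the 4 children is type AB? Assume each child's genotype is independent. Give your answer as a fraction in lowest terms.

ABO cross I^A I^B × I^B i → 1/4 A, 1/2 B, 1/4 AB.
So P(type AB) = 1/4 per child.
P(not type AB) = 3/4 for one child; (3/4)^4 = 81/256.

81/256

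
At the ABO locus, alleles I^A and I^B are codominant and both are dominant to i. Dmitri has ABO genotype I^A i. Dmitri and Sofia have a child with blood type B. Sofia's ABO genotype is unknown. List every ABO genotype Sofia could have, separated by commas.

For each candidate genotype of Sofia, check whether crossing it with I^A i can produce every observed child phenotype.
  I^A I^A → possible child types {A} ✗
  I^A I^B → possible child types {A, B, AB} ✓
  I^A i → possible child types {O, A} ✗
  I^B I^B → possible child types {B, AB} ✓
  I^B i → possible child types {O, A, B, AB} ✓
  i i → possible child types {O, A} ✗

I^A I^B, I^B I^B, I^B i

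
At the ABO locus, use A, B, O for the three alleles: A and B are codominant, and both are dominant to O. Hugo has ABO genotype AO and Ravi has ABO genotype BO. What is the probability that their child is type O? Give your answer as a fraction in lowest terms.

ABO cross AO × BO → offspring phenotypes: 1/4 O, 1/4 A, 1/4 B, 1/4 AB.
So P(type O) = 1/4.

1/4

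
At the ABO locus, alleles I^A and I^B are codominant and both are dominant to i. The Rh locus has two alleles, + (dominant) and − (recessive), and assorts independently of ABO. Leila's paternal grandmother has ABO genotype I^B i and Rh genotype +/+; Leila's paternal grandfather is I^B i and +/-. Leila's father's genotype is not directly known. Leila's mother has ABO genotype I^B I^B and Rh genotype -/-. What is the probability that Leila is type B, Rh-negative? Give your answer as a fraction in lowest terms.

1/4

Leila's father's ABO genotype from I^B i × I^B i: 1/4 I^B I^B, 1/2 I^B i, 1/4 i i.
Crossing each possibility with the mother I^B I^B and summing P(type B): 1/4·1 + 1/2·1 + 1/4·1 = 1.
Similarly for Rh via the father's Rh distribution: P(Rh-) = 1/4.
Independent loci: 1 × 1/4 = 1/4.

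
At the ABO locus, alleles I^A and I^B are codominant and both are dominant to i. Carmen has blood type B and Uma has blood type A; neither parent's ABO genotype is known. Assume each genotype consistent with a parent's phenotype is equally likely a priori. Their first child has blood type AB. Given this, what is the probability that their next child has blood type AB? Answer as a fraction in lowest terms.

Possible genotypes: Carmen ∈ {I^B I^B, I^B i}; Uma ∈ {I^A I^A, I^A i}.
Weight each parental genotype pair by prior × P(type-AB child):
  I^B I^B × I^A I^A: posterior weight 4/9; P(next child type AB) = 1.
  I^B I^B × I^A i: posterior weight 2/9; P(next child type AB) = 1/2.
  I^B i × I^A I^A: posterior weight 2/9; P(next child type AB) = 1/2.
  I^B i × I^A i: posterior weight 1/9; P(next child type AB) = 1/4.
Weighted sum = 25/36.

25/36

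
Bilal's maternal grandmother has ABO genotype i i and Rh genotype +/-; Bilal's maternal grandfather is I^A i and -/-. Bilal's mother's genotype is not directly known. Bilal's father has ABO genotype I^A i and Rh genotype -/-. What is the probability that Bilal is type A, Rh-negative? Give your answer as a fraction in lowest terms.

Bilal's mother's ABO genotype from i i × I^A i: 1/2 I^A i, 1/2 i i.
Crossing each possibility with the father I^A i and summing P(type A): 1/2·3/4 + 1/2·1/2 = 5/8.
Similarly for Rh via the mother's Rh distribution: P(Rh-) = 3/4.
Independent loci: 5/8 × 3/4 = 15/32.

15/32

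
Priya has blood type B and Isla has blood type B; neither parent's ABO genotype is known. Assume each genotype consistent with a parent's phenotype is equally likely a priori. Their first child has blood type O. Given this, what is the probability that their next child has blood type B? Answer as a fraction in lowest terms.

3/4

Possible genotypes: Priya ∈ {BB, BO}; Isla ∈ {BB, BO}.
Weight each parental genotype pair by prior × P(type-O child):
  BO × BO: posterior weight 1; P(next child type B) = 3/4.
Weighted sum = 3/4.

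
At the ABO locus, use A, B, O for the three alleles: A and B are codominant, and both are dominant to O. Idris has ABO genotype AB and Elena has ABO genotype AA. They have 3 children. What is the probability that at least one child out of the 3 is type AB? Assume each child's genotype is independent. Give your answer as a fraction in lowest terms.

7/8

ABO cross AB × AA → 1/2 A, 1/2 AB.
So P(type AB) = 1/2 per child.
P(none) = (1/2)^3 = 1/8; P(at least one) = 1 − 1/8 = 7/8.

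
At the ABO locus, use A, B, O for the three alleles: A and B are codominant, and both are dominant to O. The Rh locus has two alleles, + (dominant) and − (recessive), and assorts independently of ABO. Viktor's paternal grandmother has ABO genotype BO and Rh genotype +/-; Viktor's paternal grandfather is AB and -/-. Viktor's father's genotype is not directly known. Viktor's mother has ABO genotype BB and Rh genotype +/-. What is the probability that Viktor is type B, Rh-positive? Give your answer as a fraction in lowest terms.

15/32

Viktor's father's ABO genotype from BO × AB: 1/4 AB, 1/4 AO, 1/4 BB, 1/4 BO.
Crossing each possibility with the mother BB and summing P(type B): 1/4·1/2 + 1/4·1/2 + 1/4·1 + 1/4·1 = 3/4.
Similarly for Rh via the father's Rh distribution: P(Rh+) = 5/8.
Independent loci: 3/4 × 5/8 = 15/32.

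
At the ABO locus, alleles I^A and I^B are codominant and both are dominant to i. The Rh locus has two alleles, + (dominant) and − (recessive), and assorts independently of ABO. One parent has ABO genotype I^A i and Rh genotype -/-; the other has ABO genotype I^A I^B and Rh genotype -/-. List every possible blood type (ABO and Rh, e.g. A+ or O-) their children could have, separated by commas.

Gametes from I^A i × I^A I^B give offspring ABO genotypes I^A I^A, I^A I^B, I^A i, I^B i, i.e. phenotypes A, B, AB.
Rh cross -/- × -/- → phenotypes Rh-.
Combining independently: A-, B-, AB-.

A-, B-, AB-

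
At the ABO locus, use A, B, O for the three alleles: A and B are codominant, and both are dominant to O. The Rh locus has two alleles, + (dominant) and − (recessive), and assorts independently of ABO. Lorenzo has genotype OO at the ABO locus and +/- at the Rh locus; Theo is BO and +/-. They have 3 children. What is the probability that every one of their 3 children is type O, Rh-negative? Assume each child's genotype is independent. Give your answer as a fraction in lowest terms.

ABO cross OO × BO → 1/2 O, 1/2 B.
Rh cross +/- × +/- → 3/4 Rh+, 1/4 Rh-; so P(type O, Rh-negative) = 1/2 × 1/4 = 1/8 per child.
All 3 independent: (1/8)^3 = 1/512.

1/512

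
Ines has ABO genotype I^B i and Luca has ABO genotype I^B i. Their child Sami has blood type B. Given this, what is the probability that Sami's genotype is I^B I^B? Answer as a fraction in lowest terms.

Cross I^B i × I^B i → 1/4 I^B I^B, 1/2 I^B i, 1/4 i i.
Type-B genotypes among offspring: I^B I^B (1/4), I^B i (1/2); total 3/4.
P(I^B I^B | type B) = (1/4) / (3/4) = 1/3.

1/3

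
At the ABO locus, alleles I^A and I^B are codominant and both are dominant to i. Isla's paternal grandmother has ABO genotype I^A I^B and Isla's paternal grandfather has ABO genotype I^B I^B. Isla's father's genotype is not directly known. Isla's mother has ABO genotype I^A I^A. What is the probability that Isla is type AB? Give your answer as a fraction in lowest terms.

Isla's father's ABO genotype from I^A I^B × I^B I^B: 1/2 I^A I^B, 1/2 I^B I^B.
Crossing each possibility with the mother I^A I^A and summing P(type AB): 1/2·1/2 + 1/2·1 = 3/4.

3/4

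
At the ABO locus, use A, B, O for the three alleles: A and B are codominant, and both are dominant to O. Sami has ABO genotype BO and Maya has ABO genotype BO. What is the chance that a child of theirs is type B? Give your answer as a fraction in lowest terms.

ABO cross BO × BO → offspring phenotypes: 1/4 O, 3/4 B.
So P(type B) = 3/4.

3/4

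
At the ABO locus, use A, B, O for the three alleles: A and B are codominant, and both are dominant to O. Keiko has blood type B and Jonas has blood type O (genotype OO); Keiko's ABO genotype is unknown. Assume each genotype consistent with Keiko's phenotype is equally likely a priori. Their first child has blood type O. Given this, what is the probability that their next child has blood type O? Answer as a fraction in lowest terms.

Possible genotypes: Keiko ∈ {BB, BO}; Jonas ∈ {OO}.
Weight each parental genotype pair by prior × P(type-O child):
  BO × OO: posterior weight 1; P(next child type O) = 1/2.
Weighted sum = 1/2.

1/2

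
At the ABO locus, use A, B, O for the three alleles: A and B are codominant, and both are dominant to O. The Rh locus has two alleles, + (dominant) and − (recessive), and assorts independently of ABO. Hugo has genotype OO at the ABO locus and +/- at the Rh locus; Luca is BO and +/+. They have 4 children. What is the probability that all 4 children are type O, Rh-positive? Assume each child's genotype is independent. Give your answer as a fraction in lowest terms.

1/16

ABO cross OO × BO → 1/2 O, 1/2 B.
Rh cross +/- × +/+ → 1 Rh+; so P(type O, Rh-positive) = 1/2 × 1 = 1/2 per child.
All 4 independent: (1/2)^4 = 1/16.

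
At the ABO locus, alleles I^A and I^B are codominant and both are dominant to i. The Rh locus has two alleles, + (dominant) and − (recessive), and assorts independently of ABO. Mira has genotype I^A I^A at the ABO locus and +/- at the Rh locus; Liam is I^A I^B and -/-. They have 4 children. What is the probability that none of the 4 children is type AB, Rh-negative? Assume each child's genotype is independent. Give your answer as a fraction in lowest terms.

81/256

ABO cross I^A I^A × I^A I^B → 1/2 A, 1/2 AB.
Rh cross +/- × -/- → 1/2 Rh+, 1/2 Rh-; so P(type AB, Rh-negative) = 1/2 × 1/2 = 1/4 per child.
P(not type AB, Rh-negative) = 3/4 for one child; (3/4)^4 = 81/256.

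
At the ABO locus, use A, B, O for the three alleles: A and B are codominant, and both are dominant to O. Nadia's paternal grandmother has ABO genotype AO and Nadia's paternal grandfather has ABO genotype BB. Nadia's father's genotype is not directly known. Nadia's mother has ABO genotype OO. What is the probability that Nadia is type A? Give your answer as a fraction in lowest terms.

1/4

Nadia's father's ABO genotype from AO × BB: 1/2 AB, 1/2 BO.
Crossing each possibility with the mother OO and summing P(type A): 1/2·1/2 + 1/2·0 = 1/4.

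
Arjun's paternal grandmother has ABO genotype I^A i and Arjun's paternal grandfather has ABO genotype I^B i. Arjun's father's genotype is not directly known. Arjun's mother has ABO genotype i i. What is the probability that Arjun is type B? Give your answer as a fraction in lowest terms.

1/4

Arjun's father's ABO genotype from I^A i × I^B i: 1/4 I^A I^B, 1/4 I^A i, 1/4 I^B i, 1/4 i i.
Crossing each possibility with the mother i i and summing P(type B): 1/4·1/2 + 1/4·0 + 1/4·1/2 + 1/4·0 = 1/4.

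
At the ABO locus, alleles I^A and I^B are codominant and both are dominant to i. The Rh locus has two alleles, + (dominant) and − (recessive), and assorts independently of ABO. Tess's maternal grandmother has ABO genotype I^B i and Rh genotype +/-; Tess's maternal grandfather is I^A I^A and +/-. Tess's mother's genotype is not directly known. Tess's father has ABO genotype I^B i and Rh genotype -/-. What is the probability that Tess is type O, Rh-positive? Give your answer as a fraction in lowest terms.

1/16

Tess's mother's ABO genotype from I^B i × I^A I^A: 1/2 I^A I^B, 1/2 I^A i.
Crossing each possibility with the father I^B i and summing P(type O): 1/2·0 + 1/2·1/4 = 1/8.
Similarly for Rh via the mother's Rh distribution: P(Rh+) = 1/2.
Independent loci: 1/8 × 1/2 = 1/16.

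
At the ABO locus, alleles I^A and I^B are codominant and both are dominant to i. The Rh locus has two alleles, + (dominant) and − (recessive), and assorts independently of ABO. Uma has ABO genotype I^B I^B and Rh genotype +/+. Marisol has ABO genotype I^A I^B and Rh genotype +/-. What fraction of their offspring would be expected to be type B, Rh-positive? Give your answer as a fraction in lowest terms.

ABO cross I^B I^B × I^A I^B → offspring phenotypes: 1/2 B, 1/2 AB.
Rh cross +/+ × +/- → 1 Rh+.
Independent loci: P(type B, Rh-positive) = 1/2 × 1 = 1/2.

1/2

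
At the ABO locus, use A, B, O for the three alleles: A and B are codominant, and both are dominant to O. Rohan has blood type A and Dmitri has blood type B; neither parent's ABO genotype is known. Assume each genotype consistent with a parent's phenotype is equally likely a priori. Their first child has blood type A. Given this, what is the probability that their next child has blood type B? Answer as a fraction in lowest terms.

Possible genotypes: Rohan ∈ {AA, AO}; Dmitri ∈ {BB, BO}.
Weight each parental genotype pair by prior × P(type-A child):
  AA × BO: posterior weight 2/3; P(next child type B) = 0.
  AO × BO: posterior weight 1/3; P(next child type B) = 1/4.
Weighted sum = 1/12.

1/12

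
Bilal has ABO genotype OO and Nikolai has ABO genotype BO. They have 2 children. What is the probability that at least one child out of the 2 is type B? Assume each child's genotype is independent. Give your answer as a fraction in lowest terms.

ABO cross OO × BO → 1/2 O, 1/2 B.
So P(type B) = 1/2 per child.
P(none) = (1/2)^2 = 1/4; P(at least one) = 1 − 1/4 = 3/4.

3/4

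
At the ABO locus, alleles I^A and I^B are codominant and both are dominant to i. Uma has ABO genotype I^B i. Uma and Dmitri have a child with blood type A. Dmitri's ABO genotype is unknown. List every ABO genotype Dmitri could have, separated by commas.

I^A I^A, I^A I^B, I^A i

For each candidate genotype of Dmitri, check whether crossing it with I^B i can produce every observed child phenotype.
  I^A I^A → possible child types {A, AB} ✓
  I^A I^B → possible child types {A, B, AB} ✓
  I^A i → possible child types {O, A, B, AB} ✓
  I^B I^B → possible child types {B} ✗
  I^B i → possible child types {O, B} ✗
  i i → possible child types {O, B} ✗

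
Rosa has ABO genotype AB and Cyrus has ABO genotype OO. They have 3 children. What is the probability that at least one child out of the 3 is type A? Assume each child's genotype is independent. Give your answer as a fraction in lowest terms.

ABO cross AB × OO → 1/2 A, 1/2 B.
So P(type A) = 1/2 per child.
P(none) = (1/2)^3 = 1/8; P(at least one) = 1 − 1/8 = 7/8.

7/8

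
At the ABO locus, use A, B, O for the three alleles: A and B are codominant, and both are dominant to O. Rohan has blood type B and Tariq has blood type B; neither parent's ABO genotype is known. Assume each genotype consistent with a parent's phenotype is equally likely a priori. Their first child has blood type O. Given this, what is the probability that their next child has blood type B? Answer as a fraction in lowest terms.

Possible genotypes: Rohan ∈ {BB, BO}; Tariq ∈ {BB, BO}.
Weight each parental genotype pair by prior × P(type-O child):
  BO × BO: posterior weight 1; P(next child type B) = 3/4.
Weighted sum = 3/4.

3/4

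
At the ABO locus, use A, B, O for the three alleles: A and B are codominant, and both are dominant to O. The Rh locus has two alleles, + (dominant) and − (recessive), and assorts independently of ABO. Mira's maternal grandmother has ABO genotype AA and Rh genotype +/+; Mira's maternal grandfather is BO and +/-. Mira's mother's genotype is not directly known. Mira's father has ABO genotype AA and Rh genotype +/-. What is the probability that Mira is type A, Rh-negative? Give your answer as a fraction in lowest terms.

Mira's mother's ABO genotype from AA × BO: 1/2 AB, 1/2 AO.
Crossing each possibility with the father AA and summing P(type A): 1/2·1/2 + 1/2·1 = 3/4.
Similarly for Rh via the mother's Rh distribution: P(Rh-) = 1/8.
Independent loci: 3/4 × 1/8 = 3/32.

3/32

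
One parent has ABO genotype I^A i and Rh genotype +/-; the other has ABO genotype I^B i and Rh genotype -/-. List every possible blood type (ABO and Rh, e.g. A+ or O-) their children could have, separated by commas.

Gametes from I^A i × I^B i give offspring ABO genotypes I^A I^B, I^A i, I^B i, i i, i.e. phenotypes O, A, B, AB.
Rh cross +/- × -/- → phenotypes Rh+, Rh-.
Combining independently: O+, O-, A+, A-, B+, B-, AB+, AB-.

O+, O-, A+, A-, B+, B-, AB+, AB-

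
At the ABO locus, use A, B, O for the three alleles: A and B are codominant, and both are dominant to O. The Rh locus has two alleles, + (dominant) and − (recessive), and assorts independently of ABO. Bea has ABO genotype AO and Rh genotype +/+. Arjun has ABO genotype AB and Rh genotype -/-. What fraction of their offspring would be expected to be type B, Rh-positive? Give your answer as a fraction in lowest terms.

ABO cross AO × AB → offspring phenotypes: 1/2 A, 1/4 B, 1/4 AB.
Rh cross +/+ × -/- → 1 Rh+.
Independent loci: P(type B, Rh-positive) = 1/4 × 1 = 1/4.

1/4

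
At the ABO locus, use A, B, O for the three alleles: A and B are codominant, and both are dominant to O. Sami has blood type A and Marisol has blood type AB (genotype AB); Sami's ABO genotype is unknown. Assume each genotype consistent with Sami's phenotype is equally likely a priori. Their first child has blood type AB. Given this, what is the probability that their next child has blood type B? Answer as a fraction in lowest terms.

Possible genotypes: Sami ∈ {AA, AO}; Marisol ∈ {AB}.
Weight each parental genotype pair by prior × P(type-AB child):
  AA × AB: posterior weight 2/3; P(next child type B) = 0.
  AO × AB: posterior weight 1/3; P(next child type B) = 1/4.
Weighted sum = 1/12.

1/12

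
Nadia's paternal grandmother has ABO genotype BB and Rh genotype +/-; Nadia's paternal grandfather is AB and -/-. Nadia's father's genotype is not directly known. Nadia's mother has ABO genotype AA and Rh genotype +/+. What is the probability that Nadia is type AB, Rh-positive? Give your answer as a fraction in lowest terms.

Nadia's father's ABO genotype from BB × AB: 1/2 AB, 1/2 BB.
Crossing each possibility with the mother AA and summing P(type AB): 1/2·1/2 + 1/2·1 = 3/4.
Similarly for Rh via the father's Rh distribution: P(Rh+) = 1.
Independent loci: 3/4 × 1 = 3/4.

3/4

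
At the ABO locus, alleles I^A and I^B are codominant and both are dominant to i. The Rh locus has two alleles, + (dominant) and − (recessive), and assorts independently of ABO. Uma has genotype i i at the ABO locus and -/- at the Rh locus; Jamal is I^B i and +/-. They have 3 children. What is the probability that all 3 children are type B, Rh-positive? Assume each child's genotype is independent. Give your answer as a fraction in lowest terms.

1/64

ABO cross i i × I^B i → 1/2 O, 1/2 B.
Rh cross -/- × +/- → 1/2 Rh+, 1/2 Rh-; so P(type B, Rh-positive) = 1/2 × 1/2 = 1/4 per child.
All 3 independent: (1/4)^3 = 1/64.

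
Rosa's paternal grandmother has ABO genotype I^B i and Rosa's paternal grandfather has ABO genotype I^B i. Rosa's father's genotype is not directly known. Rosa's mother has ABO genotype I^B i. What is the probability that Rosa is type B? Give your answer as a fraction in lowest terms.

3/4

Rosa's father's ABO genotype from I^B i × I^B i: 1/4 I^B I^B, 1/2 I^B i, 1/4 i i.
Crossing each possibility with the mother I^B i and summing P(type B): 1/4·1 + 1/2·3/4 + 1/4·1/2 = 3/4.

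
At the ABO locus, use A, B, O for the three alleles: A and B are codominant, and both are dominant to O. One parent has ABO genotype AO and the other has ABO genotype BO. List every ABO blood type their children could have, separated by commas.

O, A, B, AB

Gametes from AO × BO give offspring ABO genotypes AB, AO, BO, OO, i.e. phenotypes O, A, B, AB.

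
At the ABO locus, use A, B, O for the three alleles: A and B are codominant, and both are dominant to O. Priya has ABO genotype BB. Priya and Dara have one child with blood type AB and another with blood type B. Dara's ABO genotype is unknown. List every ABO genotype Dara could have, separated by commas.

For each candidate genotype of Dara, check whether crossing it with BB can produce every observed child phenotype.
  AA → possible child types {AB} ✗
  AB → possible child types {B, AB} ✓
  AO → possible child types {B, AB} ✓
  BB → possible child types {B} ✗
  BO → possible child types {B} ✗
  OO → possible child types {B} ✗

AB, AO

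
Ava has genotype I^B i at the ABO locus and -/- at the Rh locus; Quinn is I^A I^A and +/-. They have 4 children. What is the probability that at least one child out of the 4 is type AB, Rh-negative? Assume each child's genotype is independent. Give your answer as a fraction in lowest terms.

175/256

ABO cross I^B i × I^A I^A → 1/2 A, 1/2 AB.
Rh cross -/- × +/- → 1/2 Rh+, 1/2 Rh-; so P(type AB, Rh-negative) = 1/2 × 1/2 = 1/4 per child.
P(none) = (3/4)^4 = 81/256; P(at least one) = 1 − 81/256 = 175/256.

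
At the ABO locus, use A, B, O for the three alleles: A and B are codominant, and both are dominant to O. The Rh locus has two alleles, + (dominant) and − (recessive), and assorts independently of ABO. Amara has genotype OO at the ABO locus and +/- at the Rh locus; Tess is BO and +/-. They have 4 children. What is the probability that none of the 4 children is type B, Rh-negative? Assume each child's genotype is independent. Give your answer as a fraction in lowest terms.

ABO cross OO × BO → 1/2 O, 1/2 B.
Rh cross +/- × +/- → 3/4 Rh+, 1/4 Rh-; so P(type B, Rh-negative) = 1/2 × 1/4 = 1/8 per child.
P(not type B, Rh-negative) = 7/8 for one child; (7/8)^4 = 2401/4096.

2401/4096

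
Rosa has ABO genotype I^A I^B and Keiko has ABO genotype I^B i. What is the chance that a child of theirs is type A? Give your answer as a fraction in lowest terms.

1/4

ABO cross I^A I^B × I^B i → offspring phenotypes: 1/4 A, 1/2 B, 1/4 AB.
So P(type A) = 1/4.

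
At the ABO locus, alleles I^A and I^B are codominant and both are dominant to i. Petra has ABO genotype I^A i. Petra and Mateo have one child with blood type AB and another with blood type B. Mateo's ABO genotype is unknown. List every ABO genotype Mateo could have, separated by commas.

I^A I^B, I^B I^B, I^B i

For each candidate genotype of Mateo, check whether crossing it with I^A i can produce every observed child phenotype.
  I^A I^A → possible child types {A} ✗
  I^A I^B → possible child types {A, B, AB} ✓
  I^A i → possible child types {O, A} ✗
  I^B I^B → possible child types {B, AB} ✓
  I^B i → possible child types {O, A, B, AB} ✓
  i i → possible child types {O, A} ✗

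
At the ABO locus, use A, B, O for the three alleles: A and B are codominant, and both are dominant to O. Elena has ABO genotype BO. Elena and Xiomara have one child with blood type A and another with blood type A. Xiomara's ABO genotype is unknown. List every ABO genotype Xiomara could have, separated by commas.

AA, AB, AO

For each candidate genotype of Xiomara, check whether crossing it with BO can produce every observed child phenotype.
  AA → possible child types {A, AB} ✓
  AB → possible child types {A, B, AB} ✓
  AO → possible child types {O, A, B, AB} ✓
  BB → possible child types {B} ✗
  BO → possible child types {O, B} ✗
  OO → possible child types {O, B} ✗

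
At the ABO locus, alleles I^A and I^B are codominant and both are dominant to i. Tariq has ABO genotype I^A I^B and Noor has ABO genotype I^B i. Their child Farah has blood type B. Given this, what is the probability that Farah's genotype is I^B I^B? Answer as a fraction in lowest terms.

Cross I^A I^B × I^B i → 1/4 I^A I^B, 1/4 I^A i, 1/4 I^B I^B, 1/4 I^B i.
Type-B genotypes among offspring: I^B I^B (1/4), I^B i (1/4); total 1/2.
P(I^B I^B | type B) = (1/4) / (1/2) = 1/2.

1/2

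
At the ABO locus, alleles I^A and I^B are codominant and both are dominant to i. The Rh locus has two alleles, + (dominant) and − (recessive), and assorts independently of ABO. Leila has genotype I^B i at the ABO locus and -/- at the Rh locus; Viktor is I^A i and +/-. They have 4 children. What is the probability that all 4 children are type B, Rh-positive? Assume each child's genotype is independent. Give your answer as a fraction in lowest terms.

1/4096

ABO cross I^B i × I^A i → 1/4 O, 1/4 A, 1/4 B, 1/4 AB.
Rh cross -/- × +/- → 1/2 Rh+, 1/2 Rh-; so P(type B, Rh-positive) = 1/4 × 1/2 = 1/8 per child.
All 4 independent: (1/8)^4 = 1/4096.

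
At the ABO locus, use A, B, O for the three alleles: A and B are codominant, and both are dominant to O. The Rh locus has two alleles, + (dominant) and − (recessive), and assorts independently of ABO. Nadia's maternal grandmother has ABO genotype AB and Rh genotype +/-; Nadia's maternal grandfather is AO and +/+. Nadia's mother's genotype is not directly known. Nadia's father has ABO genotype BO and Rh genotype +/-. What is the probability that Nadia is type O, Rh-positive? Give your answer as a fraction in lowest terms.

Nadia's mother's ABO genotype from AB × AO: 1/4 AA, 1/4 AB, 1/4 AO, 1/4 BO.
Crossing each possibility with the father BO and summing P(type O): 1/4·0 + 1/4·0 + 1/4·1/4 + 1/4·1/4 = 1/8.
Similarly for Rh via the mother's Rh distribution: P(Rh+) = 7/8.
Independent loci: 1/8 × 7/8 = 7/64.

7/64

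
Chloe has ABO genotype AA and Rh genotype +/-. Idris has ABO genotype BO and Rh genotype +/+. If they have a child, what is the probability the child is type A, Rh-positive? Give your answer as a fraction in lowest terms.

1/2

ABO cross AA × BO → offspring phenotypes: 1/2 A, 1/2 AB.
Rh cross +/- × +/+ → 1 Rh+.
Independent loci: P(type A, Rh-positive) = 1/2 × 1 = 1/2.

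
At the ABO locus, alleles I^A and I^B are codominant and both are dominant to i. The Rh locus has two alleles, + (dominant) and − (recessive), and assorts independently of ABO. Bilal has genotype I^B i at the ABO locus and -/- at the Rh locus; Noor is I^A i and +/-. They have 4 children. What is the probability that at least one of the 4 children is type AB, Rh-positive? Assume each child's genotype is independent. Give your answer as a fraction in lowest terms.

ABO cross I^B i × I^A i → 1/4 O, 1/4 A, 1/4 B, 1/4 AB.
Rh cross -/- × +/- → 1/2 Rh+, 1/2 Rh-; so P(type AB, Rh-positive) = 1/4 × 1/2 = 1/8 per child.
P(none) = (7/8)^4 = 2401/4096; P(at least one) = 1 − 2401/4096 = 1695/4096.

1695/4096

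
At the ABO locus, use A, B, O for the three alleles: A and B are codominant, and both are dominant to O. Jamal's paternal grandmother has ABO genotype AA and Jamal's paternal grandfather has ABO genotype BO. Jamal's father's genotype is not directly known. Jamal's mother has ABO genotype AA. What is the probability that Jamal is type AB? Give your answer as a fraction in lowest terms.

1/4

Jamal's father's ABO genotype from AA × BO: 1/2 AB, 1/2 AO.
Crossing each possibility with the mother AA and summing P(type AB): 1/2·1/2 + 1/2·0 = 1/4.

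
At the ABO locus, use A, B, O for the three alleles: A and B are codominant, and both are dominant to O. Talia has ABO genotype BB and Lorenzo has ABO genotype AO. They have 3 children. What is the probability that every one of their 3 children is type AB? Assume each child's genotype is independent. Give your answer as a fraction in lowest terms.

1/8

ABO cross BB × AO → 1/2 B, 1/2 AB.
So P(type AB) = 1/2 per child.
All 3 independent: (1/2)^3 = 1/8.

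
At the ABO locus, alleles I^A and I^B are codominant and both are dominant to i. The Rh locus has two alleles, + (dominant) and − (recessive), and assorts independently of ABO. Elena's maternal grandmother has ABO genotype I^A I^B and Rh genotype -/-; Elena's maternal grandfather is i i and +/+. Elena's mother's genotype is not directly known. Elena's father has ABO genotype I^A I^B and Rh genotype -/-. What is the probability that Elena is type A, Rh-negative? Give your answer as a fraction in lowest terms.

Elena's mother's ABO genotype from I^A I^B × i i: 1/2 I^A i, 1/2 I^B i.
Crossing each possibility with the father I^A I^B and summing P(type A): 1/2·1/2 + 1/2·1/4 = 3/8.
Similarly for Rh via the mother's Rh distribution: P(Rh-) = 1/2.
Independent loci: 3/8 × 1/2 = 3/16.

3/16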